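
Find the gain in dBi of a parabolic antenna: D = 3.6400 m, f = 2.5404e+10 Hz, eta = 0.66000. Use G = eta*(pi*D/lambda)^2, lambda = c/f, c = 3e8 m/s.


lambda = c / f = 3.0000e+08 / 2.5404e+10 = 0.01180916 m
G_linear = 0.66000 * (pi * 3.6400 / 0.01180916)^2 = 618882.8
G_dBi = 10 * log10(618882.8) = 57.92 dBi

57.92 dBi


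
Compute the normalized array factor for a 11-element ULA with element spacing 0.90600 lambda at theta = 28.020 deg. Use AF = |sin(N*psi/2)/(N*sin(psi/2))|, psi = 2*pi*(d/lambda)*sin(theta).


psi = 2*pi*0.90600*sin(28.020 deg) = 2.674252 rad
AF = |sin(11*2.674252/2) / (11*sin(2.674252/2))| = 0.07861

0.07861


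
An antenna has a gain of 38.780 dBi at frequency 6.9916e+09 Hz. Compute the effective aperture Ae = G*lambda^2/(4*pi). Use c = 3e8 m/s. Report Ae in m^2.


lambda = c / f = 3.0000e+08 / 6.9916e+09 = 0.04290863 m
G_linear = 10^(38.780/10) = 7550.922
Ae = G_linear * lambda^2 / (4*pi) = 7550.922 * 0.04290863^2 / (4*pi) = 1.106 m^2

1.106 m^2


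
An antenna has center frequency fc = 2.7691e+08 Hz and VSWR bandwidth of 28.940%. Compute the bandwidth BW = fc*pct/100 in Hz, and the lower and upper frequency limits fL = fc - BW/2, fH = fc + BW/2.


BW = 2.7691e+08 * 28.940/100 = 8.013775e+07 Hz
fL = 2.7691e+08 - 8.013775e+07/2 = 2.368e+08 Hz
fH = 2.7691e+08 + 8.013775e+07/2 = 3.170e+08 Hz

BW=8.014e+07 Hz, fL=2.368e+08 Hz, fH=3.170e+08 Hz


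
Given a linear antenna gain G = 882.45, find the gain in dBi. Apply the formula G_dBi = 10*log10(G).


G_dBi = 10 * log10(882.45) = 29.46 dBi

29.46 dBi


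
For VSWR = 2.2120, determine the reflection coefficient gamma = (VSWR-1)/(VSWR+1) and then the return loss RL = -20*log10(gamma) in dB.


gamma = (2.2120 - 1) / (2.2120 + 1) = 0.3773350
RL = -20 * log10(0.3773350) = 8.465 dB

8.465 dB


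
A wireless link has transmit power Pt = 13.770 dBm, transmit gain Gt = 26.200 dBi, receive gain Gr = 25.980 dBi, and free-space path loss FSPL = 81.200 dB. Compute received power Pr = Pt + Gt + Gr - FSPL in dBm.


Pr = 13.770 + 26.200 + 25.980 - 81.200 = -15.25 dBm

-15.25 dBm


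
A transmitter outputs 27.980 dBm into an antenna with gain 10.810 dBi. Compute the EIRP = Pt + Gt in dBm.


EIRP = Pt + Gt = 27.980 + 10.810 = 38.79 dBm

38.79 dBm


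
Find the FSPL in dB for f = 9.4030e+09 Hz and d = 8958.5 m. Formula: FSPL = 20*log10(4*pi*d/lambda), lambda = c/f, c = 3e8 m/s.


lambda = c / f = 3.0000e+08 / 9.4030e+09 = 0.03190471 m
FSPL = 20 * log10(4*pi*8958.5/0.03190471) = 131.0 dB

131.0 dB


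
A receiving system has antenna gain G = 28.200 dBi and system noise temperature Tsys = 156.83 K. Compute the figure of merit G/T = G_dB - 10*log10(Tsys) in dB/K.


G/T = 28.200 - 10*log10(156.83) = 28.200 - 21.95429 = 6.246 dB/K

6.246 dB/K


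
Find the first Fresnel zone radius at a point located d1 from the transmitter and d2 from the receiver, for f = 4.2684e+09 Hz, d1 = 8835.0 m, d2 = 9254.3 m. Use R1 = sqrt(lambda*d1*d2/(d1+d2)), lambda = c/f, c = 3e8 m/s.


lambda = c / f = 3.0000e+08 / 4.2684e+09 = 0.07028395 m
R1 = sqrt(0.07028395 * 8835.0 * 9254.3 / (8835.0 + 9254.3)) = 17.82 m

17.82 m


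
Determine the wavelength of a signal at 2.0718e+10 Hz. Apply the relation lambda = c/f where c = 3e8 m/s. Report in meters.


lambda = c / f = 3.0000e+08 / 2.0718e+10 = 0.01448 m

0.01448 m


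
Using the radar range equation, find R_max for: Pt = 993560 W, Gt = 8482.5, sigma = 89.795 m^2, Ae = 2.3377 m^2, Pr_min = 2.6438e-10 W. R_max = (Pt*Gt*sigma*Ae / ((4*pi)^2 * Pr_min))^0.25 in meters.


R^4 = 993560*8482.5*89.795*2.3377 / ((4*pi)^2 * 2.6438e-10) = 4.237508e+19
R_max = 4.237508e+19^0.25 = 80682 m

80682 m


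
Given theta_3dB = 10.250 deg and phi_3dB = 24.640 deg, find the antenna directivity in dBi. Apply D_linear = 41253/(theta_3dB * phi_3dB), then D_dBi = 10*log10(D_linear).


D_linear = 41253 / (10.250 * 24.640) = 163.3394
D_dBi = 10 * log10(163.3394) = 22.13 dBi

22.13 dBi


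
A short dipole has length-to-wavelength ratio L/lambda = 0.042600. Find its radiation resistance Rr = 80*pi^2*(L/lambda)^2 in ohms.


Rr = 80 * pi^2 * (0.042600)^2 = 80 * 9.869604 * 1.814760e-03 = 1.433 ohm

1.433 ohm


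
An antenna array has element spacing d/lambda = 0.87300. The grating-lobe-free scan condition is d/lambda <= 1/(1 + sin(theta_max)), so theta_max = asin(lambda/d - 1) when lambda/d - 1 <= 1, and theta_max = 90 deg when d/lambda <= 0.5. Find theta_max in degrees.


lambda/d - 1 = 1/0.87300 - 1 = 0.1454754
theta_max = asin(0.1454754) = 8.365 deg

8.365 deg


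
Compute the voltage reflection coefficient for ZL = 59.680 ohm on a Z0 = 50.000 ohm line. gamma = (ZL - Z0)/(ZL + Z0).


gamma = (59.680 - 50.000) / (59.680 + 50.000) = 0.08826

0.08826


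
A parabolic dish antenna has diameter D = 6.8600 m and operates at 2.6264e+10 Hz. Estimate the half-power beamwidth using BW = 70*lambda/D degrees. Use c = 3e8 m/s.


lambda = c / f = 3.0000e+08 / 2.6264e+10 = 0.01142248 m
BW = 70 * 0.01142248 / 6.8600 = 0.1166 deg

0.1166 deg


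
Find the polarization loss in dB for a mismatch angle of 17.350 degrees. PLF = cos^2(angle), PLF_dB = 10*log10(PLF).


PLF_linear = cos^2(17.350 deg) = 0.9110720
PLF_dB = 10 * log10(0.9110720) = -0.4045 dB

-0.4045 dB


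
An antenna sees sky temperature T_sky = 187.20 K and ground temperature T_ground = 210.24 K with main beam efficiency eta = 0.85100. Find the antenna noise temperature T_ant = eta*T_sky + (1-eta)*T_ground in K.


T_ant = 0.85100 * 187.20 + (1 - 0.85100) * 210.24 = 190.6 K

190.6 K


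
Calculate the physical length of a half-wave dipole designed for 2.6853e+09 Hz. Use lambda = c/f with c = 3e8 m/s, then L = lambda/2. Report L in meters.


lambda = c / f = 3.0000e+08 / 2.6853e+09 = 0.1117194 m
L = lambda / 2 = 0.1117194 / 2 = 0.05586 m

0.05586 m


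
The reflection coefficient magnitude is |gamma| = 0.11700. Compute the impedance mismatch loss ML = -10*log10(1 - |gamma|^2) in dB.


ML = -10 * log10(1 - 0.11700^2) = -10 * log10(0.986311) = 0.05986 dB

0.05986 dB


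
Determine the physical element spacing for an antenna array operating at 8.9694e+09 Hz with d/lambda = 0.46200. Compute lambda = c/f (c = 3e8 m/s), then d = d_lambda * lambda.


lambda = c / f = 3.0000e+08 / 8.9694e+09 = 0.03344705 m
d = 0.46200 * 0.03344705 = 0.01545 m

0.01545 m


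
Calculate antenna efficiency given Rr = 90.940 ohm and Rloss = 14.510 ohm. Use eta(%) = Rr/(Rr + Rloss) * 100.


eta = 90.940 / (90.940 + 14.510) * 100 = 86.24%

86.24%


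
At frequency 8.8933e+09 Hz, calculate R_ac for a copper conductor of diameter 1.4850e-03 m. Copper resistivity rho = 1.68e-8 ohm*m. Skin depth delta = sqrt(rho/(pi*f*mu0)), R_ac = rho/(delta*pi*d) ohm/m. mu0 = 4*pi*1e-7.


delta = sqrt(1.68e-8 / (pi * 8.8933e+09 * 4*pi*1e-7)) = 6.917407e-07 m
R_ac = 1.68e-8 / (6.917407e-07 * pi * 1.4850e-03) = 5.206 ohm/m

5.206 ohm/m


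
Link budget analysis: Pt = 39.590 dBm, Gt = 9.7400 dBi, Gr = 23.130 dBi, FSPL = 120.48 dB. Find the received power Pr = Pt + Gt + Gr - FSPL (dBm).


Pr = 39.590 + 9.7400 + 23.130 - 120.48 = -48.02 dBm

-48.02 dBm


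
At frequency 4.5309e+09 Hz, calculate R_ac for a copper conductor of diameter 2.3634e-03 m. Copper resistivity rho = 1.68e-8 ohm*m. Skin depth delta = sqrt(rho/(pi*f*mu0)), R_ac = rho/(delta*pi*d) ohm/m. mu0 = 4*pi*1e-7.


delta = sqrt(1.68e-8 / (pi * 4.5309e+09 * 4*pi*1e-7)) = 9.691311e-07 m
R_ac = 1.68e-8 / (9.691311e-07 * pi * 2.3634e-03) = 2.335 ohm/m

2.335 ohm/m


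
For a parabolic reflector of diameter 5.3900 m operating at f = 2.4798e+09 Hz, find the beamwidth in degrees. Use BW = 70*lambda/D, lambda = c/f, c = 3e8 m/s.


lambda = c / f = 3.0000e+08 / 2.4798e+09 = 0.1209775 m
BW = 70 * 0.1209775 / 5.3900 = 1.571 deg

1.571 deg


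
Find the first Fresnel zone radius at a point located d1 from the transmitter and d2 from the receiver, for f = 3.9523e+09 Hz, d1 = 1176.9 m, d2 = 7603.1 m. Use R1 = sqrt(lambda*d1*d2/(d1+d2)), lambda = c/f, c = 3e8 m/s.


lambda = c / f = 3.0000e+08 / 3.9523e+09 = 0.07590517 m
R1 = sqrt(0.07590517 * 1176.9 * 7603.1 / (1176.9 + 7603.1)) = 8.795 m

8.795 m


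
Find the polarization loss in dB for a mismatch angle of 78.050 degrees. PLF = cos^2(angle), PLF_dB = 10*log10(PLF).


PLF_linear = cos^2(78.050 deg) = 0.04287302
PLF_dB = 10 * log10(0.04287302) = -13.68 dB

-13.68 dB


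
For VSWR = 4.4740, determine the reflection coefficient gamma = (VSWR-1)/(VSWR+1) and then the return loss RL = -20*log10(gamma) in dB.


gamma = (4.4740 - 1) / (4.4740 + 1) = 0.6346365
RL = -20 * log10(0.6346365) = 3.949 dB

3.949 dB


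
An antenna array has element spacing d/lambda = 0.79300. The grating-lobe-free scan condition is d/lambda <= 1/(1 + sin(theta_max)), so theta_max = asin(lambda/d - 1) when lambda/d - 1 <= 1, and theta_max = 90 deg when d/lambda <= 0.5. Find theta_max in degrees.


lambda/d - 1 = 1/0.79300 - 1 = 0.2610340
theta_max = asin(0.2610340) = 15.13 deg

15.13 deg


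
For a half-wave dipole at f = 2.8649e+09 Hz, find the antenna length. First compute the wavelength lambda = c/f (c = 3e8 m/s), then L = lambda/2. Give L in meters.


lambda = c / f = 3.0000e+08 / 2.8649e+09 = 0.1047157 m
L = lambda / 2 = 0.1047157 / 2 = 0.05236 m

0.05236 m


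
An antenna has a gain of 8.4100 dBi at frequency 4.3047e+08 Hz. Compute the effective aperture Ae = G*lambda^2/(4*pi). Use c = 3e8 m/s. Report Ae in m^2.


lambda = c / f = 3.0000e+08 / 4.3047e+08 = 0.6969127 m
G_linear = 10^(8.4100/10) = 6.934258
Ae = G_linear * lambda^2 / (4*pi) = 6.934258 * 0.6969127^2 / (4*pi) = 0.2680 m^2

0.2680 m^2


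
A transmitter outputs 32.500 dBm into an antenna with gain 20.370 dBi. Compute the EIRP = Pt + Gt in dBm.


EIRP = Pt + Gt = 32.500 + 20.370 = 52.87 dBm

52.87 dBm


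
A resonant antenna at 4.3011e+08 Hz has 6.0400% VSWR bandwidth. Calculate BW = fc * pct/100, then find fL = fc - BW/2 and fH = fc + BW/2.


BW = 4.3011e+08 * 6.0400/100 = 2.597864e+07 Hz
fL = 4.3011e+08 - 2.597864e+07/2 = 4.171e+08 Hz
fH = 4.3011e+08 + 2.597864e+07/2 = 4.431e+08 Hz

BW=2.598e+07 Hz, fL=4.171e+08 Hz, fH=4.431e+08 Hz


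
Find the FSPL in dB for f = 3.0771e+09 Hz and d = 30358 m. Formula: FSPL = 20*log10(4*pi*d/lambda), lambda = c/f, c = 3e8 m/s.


lambda = c / f = 3.0000e+08 / 3.0771e+09 = 0.09749439 m
FSPL = 20 * log10(4*pi*30358/0.09749439) = 131.9 dB

131.9 dB


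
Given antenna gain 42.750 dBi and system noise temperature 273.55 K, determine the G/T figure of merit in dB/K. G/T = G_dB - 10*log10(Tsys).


G/T = 42.750 - 10*log10(273.55) = 42.750 - 24.37037 = 18.38 dB/K

18.38 dB/K


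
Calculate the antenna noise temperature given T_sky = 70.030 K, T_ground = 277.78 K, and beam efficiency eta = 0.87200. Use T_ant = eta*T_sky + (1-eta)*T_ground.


T_ant = 0.87200 * 70.030 + (1 - 0.87200) * 277.78 = 96.62 K

96.62 K


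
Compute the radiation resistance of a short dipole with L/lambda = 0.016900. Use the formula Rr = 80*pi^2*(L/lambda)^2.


Rr = 80 * pi^2 * (0.016900)^2 = 80 * 9.869604 * 2.856100e-04 = 0.2255 ohm

0.2255 ohm


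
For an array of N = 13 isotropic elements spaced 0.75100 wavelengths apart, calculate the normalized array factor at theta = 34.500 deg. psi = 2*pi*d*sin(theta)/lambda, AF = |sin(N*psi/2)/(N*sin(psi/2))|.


psi = 2*pi*0.75100*sin(34.500 deg) = 2.672685 rad
AF = |sin(13*2.672685/2) / (13*sin(2.672685/2))| = 0.07874

0.07874


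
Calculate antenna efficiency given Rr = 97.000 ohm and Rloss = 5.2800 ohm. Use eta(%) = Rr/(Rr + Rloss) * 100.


eta = 97.000 / (97.000 + 5.2800) * 100 = 94.84%

94.84%


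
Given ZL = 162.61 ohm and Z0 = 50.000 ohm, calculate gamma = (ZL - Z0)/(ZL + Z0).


gamma = (162.61 - 50.000) / (162.61 + 50.000) = 0.5297

0.5297


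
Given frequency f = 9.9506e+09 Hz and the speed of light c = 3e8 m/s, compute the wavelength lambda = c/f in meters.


lambda = c / f = 3.0000e+08 / 9.9506e+09 = 0.03015 m

0.03015 m


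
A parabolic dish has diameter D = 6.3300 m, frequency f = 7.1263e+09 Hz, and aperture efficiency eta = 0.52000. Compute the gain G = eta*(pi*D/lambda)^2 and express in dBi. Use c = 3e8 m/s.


lambda = c / f = 3.0000e+08 / 7.1263e+09 = 0.04209758 m
G_linear = 0.52000 * (pi * 6.3300 / 0.04209758)^2 = 116036.9
G_dBi = 10 * log10(116036.9) = 50.65 dBi

50.65 dBi


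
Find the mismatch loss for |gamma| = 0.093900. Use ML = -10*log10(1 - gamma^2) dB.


ML = -10 * log10(1 - 0.093900^2) = -10 * log10(0.99118279) = 0.03846 dB

0.03846 dB


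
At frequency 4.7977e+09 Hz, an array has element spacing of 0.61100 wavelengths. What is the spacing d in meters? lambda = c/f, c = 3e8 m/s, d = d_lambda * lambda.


lambda = c / f = 3.0000e+08 / 4.7977e+09 = 0.06252996 m
d = 0.61100 * 0.06252996 = 0.03821 m

0.03821 m


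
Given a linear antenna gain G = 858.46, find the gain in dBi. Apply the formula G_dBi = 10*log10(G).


G_dBi = 10 * log10(858.46) = 29.34 dBi

29.34 dBi


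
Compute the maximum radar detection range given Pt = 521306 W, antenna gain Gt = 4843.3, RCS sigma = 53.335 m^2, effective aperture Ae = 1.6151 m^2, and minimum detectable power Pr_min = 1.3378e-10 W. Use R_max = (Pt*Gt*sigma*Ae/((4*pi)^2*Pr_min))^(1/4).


R^4 = 521306*4843.3*53.335*1.6151 / ((4*pi)^2 * 1.3378e-10) = 1.029520e+19
R_max = 1.029520e+19^0.25 = 56645 m

56645 m


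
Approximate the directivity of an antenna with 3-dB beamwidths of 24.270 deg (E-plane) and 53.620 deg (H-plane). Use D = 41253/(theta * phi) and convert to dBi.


D_linear = 41253 / (24.270 * 53.620) = 31.69998
D_dBi = 10 * log10(31.69998) = 15.01 dBi

15.01 dBi


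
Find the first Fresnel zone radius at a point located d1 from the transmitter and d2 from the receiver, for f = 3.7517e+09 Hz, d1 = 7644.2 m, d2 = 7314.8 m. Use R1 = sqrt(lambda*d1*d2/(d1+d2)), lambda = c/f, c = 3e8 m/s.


lambda = c / f = 3.0000e+08 / 3.7517e+09 = 0.07996375 m
R1 = sqrt(0.07996375 * 7644.2 * 7314.8 / (7644.2 + 7314.8)) = 17.29 m

17.29 m


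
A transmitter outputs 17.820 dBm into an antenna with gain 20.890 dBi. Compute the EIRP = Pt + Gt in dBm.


EIRP = Pt + Gt = 17.820 + 20.890 = 38.71 dBm

38.71 dBm


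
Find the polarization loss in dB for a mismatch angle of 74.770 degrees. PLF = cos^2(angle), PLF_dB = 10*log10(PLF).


PLF_linear = cos^2(74.770 deg) = 0.06900836
PLF_dB = 10 * log10(0.06900836) = -11.61 dB

-11.61 dB


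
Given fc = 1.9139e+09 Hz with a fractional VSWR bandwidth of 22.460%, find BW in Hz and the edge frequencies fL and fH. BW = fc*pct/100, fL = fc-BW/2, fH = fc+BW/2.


BW = 1.9139e+09 * 22.460/100 = 4.298619e+08 Hz
fL = 1.9139e+09 - 4.298619e+08/2 = 1.699e+09 Hz
fH = 1.9139e+09 + 4.298619e+08/2 = 2.129e+09 Hz

BW=4.299e+08 Hz, fL=1.699e+09 Hz, fH=2.129e+09 Hz


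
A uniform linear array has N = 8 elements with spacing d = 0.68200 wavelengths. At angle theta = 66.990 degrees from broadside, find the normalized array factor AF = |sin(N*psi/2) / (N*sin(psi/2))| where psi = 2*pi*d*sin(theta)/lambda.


psi = 2*pi*0.68200*sin(66.990 deg) = 3.944193 rad
AF = |sin(8*3.944193/2) / (8*sin(3.944193/2))| = 9.336e-03

9.336e-03


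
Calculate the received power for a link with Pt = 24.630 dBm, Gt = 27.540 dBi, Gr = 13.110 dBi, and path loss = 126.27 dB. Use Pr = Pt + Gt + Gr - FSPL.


Pr = 24.630 + 27.540 + 13.110 - 126.27 = -60.99 dBm

-60.99 dBm


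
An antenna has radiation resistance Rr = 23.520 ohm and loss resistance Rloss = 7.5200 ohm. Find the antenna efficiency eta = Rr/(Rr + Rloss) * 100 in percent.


eta = 23.520 / (23.520 + 7.5200) * 100 = 75.77%

75.77%


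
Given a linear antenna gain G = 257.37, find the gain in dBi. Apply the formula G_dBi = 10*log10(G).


G_dBi = 10 * log10(257.37) = 24.11 dBi

24.11 dBi


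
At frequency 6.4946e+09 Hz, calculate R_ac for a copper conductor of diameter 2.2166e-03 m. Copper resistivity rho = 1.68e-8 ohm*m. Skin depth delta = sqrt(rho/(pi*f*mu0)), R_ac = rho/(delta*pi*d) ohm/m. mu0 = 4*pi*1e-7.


delta = sqrt(1.68e-8 / (pi * 6.4946e+09 * 4*pi*1e-7)) = 8.094659e-07 m
R_ac = 1.68e-8 / (8.094659e-07 * pi * 2.2166e-03) = 2.980 ohm/m

2.980 ohm/m


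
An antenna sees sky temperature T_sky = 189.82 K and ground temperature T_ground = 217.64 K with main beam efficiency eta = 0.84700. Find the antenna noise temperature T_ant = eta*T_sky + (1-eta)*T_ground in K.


T_ant = 0.84700 * 189.82 + (1 - 0.84700) * 217.64 = 194.1 K

194.1 K


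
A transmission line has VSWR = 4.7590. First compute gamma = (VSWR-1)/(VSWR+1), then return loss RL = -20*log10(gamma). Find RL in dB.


gamma = (4.7590 - 1) / (4.7590 + 1) = 0.6527175
RL = -20 * log10(0.6527175) = 3.705 dB

3.705 dB


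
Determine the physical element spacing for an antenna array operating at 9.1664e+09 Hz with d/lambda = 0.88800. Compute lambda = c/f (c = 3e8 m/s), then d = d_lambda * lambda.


lambda = c / f = 3.0000e+08 / 9.1664e+09 = 0.03272822 m
d = 0.88800 * 0.03272822 = 0.02906 m

0.02906 m


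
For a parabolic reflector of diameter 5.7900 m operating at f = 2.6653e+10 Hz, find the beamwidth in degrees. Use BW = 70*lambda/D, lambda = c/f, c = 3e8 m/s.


lambda = c / f = 3.0000e+08 / 2.6653e+10 = 0.01125577 m
BW = 70 * 0.01125577 / 5.7900 = 0.1361 deg

0.1361 deg


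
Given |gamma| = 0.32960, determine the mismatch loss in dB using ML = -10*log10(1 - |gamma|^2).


ML = -10 * log10(1 - 0.32960^2) = -10 * log10(0.89136384) = 0.4994 dB

0.4994 dB


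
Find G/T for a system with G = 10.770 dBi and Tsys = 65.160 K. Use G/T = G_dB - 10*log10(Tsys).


G/T = 10.770 - 10*log10(65.160) = 10.770 - 18.13981 = -7.370 dB/K

-7.370 dB/K


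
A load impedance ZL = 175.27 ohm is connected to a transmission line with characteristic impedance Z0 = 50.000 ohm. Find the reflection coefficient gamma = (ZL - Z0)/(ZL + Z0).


gamma = (175.27 - 50.000) / (175.27 + 50.000) = 0.5561

0.5561


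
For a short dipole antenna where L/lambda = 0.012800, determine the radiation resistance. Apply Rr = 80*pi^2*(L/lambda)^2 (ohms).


Rr = 80 * pi^2 * (0.012800)^2 = 80 * 9.869604 * 1.638400e-04 = 0.1294 ohm

0.1294 ohm


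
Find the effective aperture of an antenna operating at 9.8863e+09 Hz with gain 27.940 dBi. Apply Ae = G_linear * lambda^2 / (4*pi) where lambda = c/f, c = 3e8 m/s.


lambda = c / f = 3.0000e+08 / 9.8863e+09 = 0.03034502 m
G_linear = 10^(27.940/10) = 622.3003
Ae = G_linear * lambda^2 / (4*pi) = 622.3003 * 0.03034502^2 / (4*pi) = 0.04560 m^2

0.04560 m^2


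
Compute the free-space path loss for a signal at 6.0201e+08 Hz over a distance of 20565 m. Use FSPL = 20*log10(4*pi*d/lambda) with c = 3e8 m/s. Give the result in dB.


lambda = c / f = 3.0000e+08 / 6.0201e+08 = 0.4983306 m
FSPL = 20 * log10(4*pi*20565/0.4983306) = 114.3 dB

114.3 dB


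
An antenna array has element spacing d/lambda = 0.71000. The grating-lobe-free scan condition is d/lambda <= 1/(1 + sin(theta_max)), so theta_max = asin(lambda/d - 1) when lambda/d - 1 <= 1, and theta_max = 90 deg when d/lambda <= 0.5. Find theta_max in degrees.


lambda/d - 1 = 1/0.71000 - 1 = 0.4084507
theta_max = asin(0.4084507) = 24.11 deg

24.11 deg


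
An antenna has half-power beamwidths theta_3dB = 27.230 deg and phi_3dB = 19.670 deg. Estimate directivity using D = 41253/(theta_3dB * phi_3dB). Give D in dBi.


D_linear = 41253 / (27.230 * 19.670) = 77.02000
D_dBi = 10 * log10(77.02000) = 18.87 dBi

18.87 dBi


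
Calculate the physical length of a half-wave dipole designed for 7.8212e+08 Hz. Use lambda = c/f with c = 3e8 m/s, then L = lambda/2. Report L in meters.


lambda = c / f = 3.0000e+08 / 7.8212e+08 = 0.3835729 m
L = lambda / 2 = 0.3835729 / 2 = 0.1918 m

0.1918 m


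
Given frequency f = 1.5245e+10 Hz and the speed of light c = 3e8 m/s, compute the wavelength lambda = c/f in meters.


lambda = c / f = 3.0000e+08 / 1.5245e+10 = 0.01968 m

0.01968 m


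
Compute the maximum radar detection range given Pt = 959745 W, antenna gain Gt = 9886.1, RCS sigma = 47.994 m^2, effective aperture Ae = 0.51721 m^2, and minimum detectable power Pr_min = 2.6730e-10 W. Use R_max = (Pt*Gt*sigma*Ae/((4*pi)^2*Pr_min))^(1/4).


R^4 = 959745*9886.1*47.994*0.51721 / ((4*pi)^2 * 2.6730e-10) = 5.579767e+18
R_max = 5.579767e+18^0.25 = 48602 m

48602 m


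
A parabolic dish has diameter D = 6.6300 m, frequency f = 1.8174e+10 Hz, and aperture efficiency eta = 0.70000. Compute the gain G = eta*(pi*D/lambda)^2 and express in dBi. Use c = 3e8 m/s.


lambda = c / f = 3.0000e+08 / 1.8174e+10 = 0.01650710 m
G_linear = 0.70000 * (pi * 6.6300 / 0.01650710)^2 = 1.114508e+06
G_dBi = 10 * log10(1.114508e+06) = 60.47 dBi

60.47 dBi


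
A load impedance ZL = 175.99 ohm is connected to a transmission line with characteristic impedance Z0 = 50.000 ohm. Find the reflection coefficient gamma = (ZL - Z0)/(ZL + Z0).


gamma = (175.99 - 50.000) / (175.99 + 50.000) = 0.5575

0.5575


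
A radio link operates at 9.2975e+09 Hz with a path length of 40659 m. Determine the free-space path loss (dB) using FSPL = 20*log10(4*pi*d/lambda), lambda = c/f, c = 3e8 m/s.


lambda = c / f = 3.0000e+08 / 9.2975e+09 = 0.03226674 m
FSPL = 20 * log10(4*pi*40659/0.03226674) = 144.0 dB

144.0 dB


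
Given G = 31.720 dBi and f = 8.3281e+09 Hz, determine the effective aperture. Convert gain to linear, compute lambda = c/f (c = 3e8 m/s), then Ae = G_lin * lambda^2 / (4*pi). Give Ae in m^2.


lambda = c / f = 3.0000e+08 / 8.3281e+09 = 0.03602262 m
G_linear = 10^(31.720/10) = 1485.936
Ae = G_linear * lambda^2 / (4*pi) = 1485.936 * 0.03602262^2 / (4*pi) = 0.1534 m^2

0.1534 m^2


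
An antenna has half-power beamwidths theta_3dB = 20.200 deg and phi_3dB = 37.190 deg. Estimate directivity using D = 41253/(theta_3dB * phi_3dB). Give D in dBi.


D_linear = 41253 / (20.200 * 37.190) = 54.91336
D_dBi = 10 * log10(54.91336) = 17.40 dBi

17.40 dBi


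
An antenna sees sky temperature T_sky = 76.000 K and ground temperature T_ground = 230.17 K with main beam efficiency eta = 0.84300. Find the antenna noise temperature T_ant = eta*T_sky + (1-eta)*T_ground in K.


T_ant = 0.84300 * 76.000 + (1 - 0.84300) * 230.17 = 100.2 K

100.2 K


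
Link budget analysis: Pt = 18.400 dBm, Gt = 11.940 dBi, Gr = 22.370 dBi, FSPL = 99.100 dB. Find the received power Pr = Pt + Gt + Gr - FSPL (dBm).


Pr = 18.400 + 11.940 + 22.370 - 99.100 = -46.39 dBm

-46.39 dBm


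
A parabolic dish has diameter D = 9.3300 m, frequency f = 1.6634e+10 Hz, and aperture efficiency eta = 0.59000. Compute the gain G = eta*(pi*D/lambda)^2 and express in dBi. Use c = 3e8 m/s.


lambda = c / f = 3.0000e+08 / 1.6634e+10 = 0.01803535 m
G_linear = 0.59000 * (pi * 9.3300 / 0.01803535)^2 = 1.558353e+06
G_dBi = 10 * log10(1.558353e+06) = 61.93 dBi

61.93 dBi


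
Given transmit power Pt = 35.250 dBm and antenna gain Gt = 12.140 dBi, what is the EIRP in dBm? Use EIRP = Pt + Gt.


EIRP = Pt + Gt = 35.250 + 12.140 = 47.39 dBm

47.39 dBm


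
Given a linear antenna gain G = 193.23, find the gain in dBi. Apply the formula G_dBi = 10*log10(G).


G_dBi = 10 * log10(193.23) = 22.86 dBi

22.86 dBi


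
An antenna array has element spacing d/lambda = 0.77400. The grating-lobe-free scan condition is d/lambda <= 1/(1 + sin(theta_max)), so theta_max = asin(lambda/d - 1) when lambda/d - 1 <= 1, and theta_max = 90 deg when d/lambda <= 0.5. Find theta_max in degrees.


lambda/d - 1 = 1/0.77400 - 1 = 0.2919897
theta_max = asin(0.2919897) = 16.98 deg

16.98 deg


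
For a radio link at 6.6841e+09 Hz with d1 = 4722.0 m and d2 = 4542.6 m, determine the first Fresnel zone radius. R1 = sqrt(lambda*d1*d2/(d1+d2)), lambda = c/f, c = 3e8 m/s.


lambda = c / f = 3.0000e+08 / 6.6841e+09 = 0.04488263 m
R1 = sqrt(0.04488263 * 4722.0 * 4542.6 / (4722.0 + 4542.6)) = 10.19 m

10.19 m


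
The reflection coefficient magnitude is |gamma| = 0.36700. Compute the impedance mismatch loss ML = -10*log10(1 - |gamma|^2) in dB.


ML = -10 * log10(1 - 0.36700^2) = -10 * log10(0.865311) = 0.6283 dB

0.6283 dB


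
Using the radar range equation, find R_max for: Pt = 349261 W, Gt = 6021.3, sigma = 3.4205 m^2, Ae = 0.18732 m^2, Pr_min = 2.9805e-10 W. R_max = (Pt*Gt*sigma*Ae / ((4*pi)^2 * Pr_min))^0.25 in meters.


R^4 = 349261*6021.3*3.4205*0.18732 / ((4*pi)^2 * 2.9805e-10) = 2.862894e+16
R_max = 2.862894e+16^0.25 = 13008 m

13008 m


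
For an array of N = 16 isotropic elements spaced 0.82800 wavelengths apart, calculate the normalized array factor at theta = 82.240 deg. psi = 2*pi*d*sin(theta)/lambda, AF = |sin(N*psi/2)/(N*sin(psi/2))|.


psi = 2*pi*0.82800*sin(82.240 deg) = 5.154835 rad
AF = |sin(16*5.154835/2) / (16*sin(5.154835/2))| = 0.04530

0.04530


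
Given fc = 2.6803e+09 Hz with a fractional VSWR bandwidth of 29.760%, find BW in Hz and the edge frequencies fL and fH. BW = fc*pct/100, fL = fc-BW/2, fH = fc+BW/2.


BW = 2.6803e+09 * 29.760/100 = 7.976573e+08 Hz
fL = 2.6803e+09 - 7.976573e+08/2 = 2.281e+09 Hz
fH = 2.6803e+09 + 7.976573e+08/2 = 3.079e+09 Hz

BW=7.977e+08 Hz, fL=2.281e+09 Hz, fH=3.079e+09 Hz


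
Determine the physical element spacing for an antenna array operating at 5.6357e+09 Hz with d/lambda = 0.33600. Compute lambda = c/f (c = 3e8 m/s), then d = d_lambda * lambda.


lambda = c / f = 3.0000e+08 / 5.6357e+09 = 0.05323207 m
d = 0.33600 * 0.05323207 = 0.01789 m

0.01789 m


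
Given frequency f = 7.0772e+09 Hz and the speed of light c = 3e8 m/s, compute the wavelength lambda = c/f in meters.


lambda = c / f = 3.0000e+08 / 7.0772e+09 = 0.04239 m

0.04239 m


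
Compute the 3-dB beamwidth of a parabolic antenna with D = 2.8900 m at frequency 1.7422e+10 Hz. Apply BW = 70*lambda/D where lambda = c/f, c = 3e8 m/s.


lambda = c / f = 3.0000e+08 / 1.7422e+10 = 0.01721961 m
BW = 70 * 0.01721961 / 2.8900 = 0.4171 deg

0.4171 deg


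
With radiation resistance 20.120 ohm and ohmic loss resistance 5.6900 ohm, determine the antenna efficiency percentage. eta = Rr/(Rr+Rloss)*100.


eta = 20.120 / (20.120 + 5.6900) * 100 = 77.95%

77.95%


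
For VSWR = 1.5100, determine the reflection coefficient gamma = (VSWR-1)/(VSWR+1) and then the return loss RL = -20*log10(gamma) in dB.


gamma = (1.5100 - 1) / (1.5100 + 1) = 0.2031873
RL = -20 * log10(0.2031873) = 13.84 dB

13.84 dB


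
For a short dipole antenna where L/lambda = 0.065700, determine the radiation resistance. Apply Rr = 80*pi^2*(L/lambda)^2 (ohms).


Rr = 80 * pi^2 * (0.065700)^2 = 80 * 9.869604 * 4.316490e-03 = 3.408 ohm

3.408 ohm


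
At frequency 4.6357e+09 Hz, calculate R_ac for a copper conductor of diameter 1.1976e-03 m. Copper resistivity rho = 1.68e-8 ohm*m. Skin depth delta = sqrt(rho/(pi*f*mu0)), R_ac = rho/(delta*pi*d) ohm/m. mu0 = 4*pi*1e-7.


delta = sqrt(1.68e-8 / (pi * 4.6357e+09 * 4*pi*1e-7)) = 9.581138e-07 m
R_ac = 1.68e-8 / (9.581138e-07 * pi * 1.1976e-03) = 4.660 ohm/m

4.660 ohm/m


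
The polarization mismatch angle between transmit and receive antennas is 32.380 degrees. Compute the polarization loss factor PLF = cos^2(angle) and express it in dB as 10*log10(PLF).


PLF_linear = cos^2(32.380 deg) = 0.7132054
PLF_dB = 10 * log10(0.7132054) = -1.468 dB

-1.468 dB


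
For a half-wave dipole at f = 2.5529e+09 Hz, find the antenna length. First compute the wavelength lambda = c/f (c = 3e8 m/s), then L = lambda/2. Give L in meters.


lambda = c / f = 3.0000e+08 / 2.5529e+09 = 0.1175134 m
L = lambda / 2 = 0.1175134 / 2 = 0.05876 m

0.05876 m


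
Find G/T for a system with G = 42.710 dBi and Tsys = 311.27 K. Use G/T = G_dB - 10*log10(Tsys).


G/T = 42.710 - 10*log10(311.27) = 42.710 - 24.93137 = 17.78 dB/K

17.78 dB/K


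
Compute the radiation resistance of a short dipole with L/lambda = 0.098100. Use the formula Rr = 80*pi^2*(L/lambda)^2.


Rr = 80 * pi^2 * (0.098100)^2 = 80 * 9.869604 * 9.623610e-03 = 7.598 ohm

7.598 ohm


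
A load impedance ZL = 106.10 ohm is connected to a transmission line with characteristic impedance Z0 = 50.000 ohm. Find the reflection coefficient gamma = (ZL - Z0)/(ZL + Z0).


gamma = (106.10 - 50.000) / (106.10 + 50.000) = 0.3594

0.3594


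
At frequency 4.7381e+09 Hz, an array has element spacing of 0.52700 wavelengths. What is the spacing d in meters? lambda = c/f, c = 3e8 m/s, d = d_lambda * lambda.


lambda = c / f = 3.0000e+08 / 4.7381e+09 = 0.06331652 m
d = 0.52700 * 0.06331652 = 0.03337 m

0.03337 m


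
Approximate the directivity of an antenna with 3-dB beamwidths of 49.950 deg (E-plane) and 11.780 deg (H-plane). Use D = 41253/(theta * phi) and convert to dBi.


D_linear = 41253 / (49.950 * 11.780) = 70.10916
D_dBi = 10 * log10(70.10916) = 18.46 dBi

18.46 dBi


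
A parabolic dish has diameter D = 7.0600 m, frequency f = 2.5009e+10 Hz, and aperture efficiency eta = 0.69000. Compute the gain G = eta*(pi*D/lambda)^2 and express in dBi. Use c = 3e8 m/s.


lambda = c / f = 3.0000e+08 / 2.5009e+10 = 0.01199568 m
G_linear = 0.69000 * (pi * 7.0600 / 0.01199568)^2 = 2.358894e+06
G_dBi = 10 * log10(2.358894e+06) = 63.73 dBi

63.73 dBi


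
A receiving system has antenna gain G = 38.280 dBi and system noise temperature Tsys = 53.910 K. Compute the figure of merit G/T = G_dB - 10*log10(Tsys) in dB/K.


G/T = 38.280 - 10*log10(53.910) = 38.280 - 17.31669 = 20.96 dB/K

20.96 dB/K


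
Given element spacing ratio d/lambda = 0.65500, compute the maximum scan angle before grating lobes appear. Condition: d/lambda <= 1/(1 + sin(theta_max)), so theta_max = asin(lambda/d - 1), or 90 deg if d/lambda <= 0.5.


lambda/d - 1 = 1/0.65500 - 1 = 0.5267176
theta_max = asin(0.5267176) = 31.78 deg

31.78 deg


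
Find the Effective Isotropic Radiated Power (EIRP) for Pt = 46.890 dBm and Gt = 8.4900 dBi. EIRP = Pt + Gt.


EIRP = Pt + Gt = 46.890 + 8.4900 = 55.38 dBm

55.38 dBm


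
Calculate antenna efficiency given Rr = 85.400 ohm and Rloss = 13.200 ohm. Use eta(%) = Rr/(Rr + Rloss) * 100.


eta = 85.400 / (85.400 + 13.200) * 100 = 86.61%

86.61%


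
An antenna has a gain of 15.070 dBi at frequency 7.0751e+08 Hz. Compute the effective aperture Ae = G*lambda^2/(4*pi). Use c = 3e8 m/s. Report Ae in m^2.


lambda = c / f = 3.0000e+08 / 7.0751e+08 = 0.4240223 m
G_linear = 10^(15.070/10) = 32.13661
Ae = G_linear * lambda^2 / (4*pi) = 32.13661 * 0.4240223^2 / (4*pi) = 0.4598 m^2

0.4598 m^2


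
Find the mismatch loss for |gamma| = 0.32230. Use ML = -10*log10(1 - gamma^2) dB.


ML = -10 * log10(1 - 0.32230^2) = -10 * log10(0.89612271) = 0.4763 dB

0.4763 dB


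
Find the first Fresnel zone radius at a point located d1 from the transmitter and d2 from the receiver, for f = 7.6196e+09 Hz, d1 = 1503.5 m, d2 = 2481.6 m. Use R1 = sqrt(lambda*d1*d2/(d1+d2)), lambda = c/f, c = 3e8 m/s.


lambda = c / f = 3.0000e+08 / 7.6196e+09 = 0.03937215 m
R1 = sqrt(0.03937215 * 1503.5 * 2481.6 / (1503.5 + 2481.6)) = 6.071 m

6.071 m


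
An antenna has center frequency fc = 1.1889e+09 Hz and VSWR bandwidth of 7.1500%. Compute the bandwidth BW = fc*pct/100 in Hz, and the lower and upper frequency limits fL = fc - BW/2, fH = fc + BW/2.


BW = 1.1889e+09 * 7.1500/100 = 8.500635e+07 Hz
fL = 1.1889e+09 - 8.500635e+07/2 = 1.146e+09 Hz
fH = 1.1889e+09 + 8.500635e+07/2 = 1.231e+09 Hz

BW=8.501e+07 Hz, fL=1.146e+09 Hz, fH=1.231e+09 Hz


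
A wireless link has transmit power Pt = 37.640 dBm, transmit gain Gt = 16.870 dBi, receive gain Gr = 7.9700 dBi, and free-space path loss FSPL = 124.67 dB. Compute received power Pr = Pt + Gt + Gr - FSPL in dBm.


Pr = 37.640 + 16.870 + 7.9700 - 124.67 = -62.19 dBm

-62.19 dBm


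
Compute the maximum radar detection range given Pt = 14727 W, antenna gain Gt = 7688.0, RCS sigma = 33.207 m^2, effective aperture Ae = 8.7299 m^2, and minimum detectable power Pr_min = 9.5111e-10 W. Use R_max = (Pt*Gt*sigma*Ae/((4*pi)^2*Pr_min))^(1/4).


R^4 = 14727*7688.0*33.207*8.7299 / ((4*pi)^2 * 9.5111e-10) = 2.185325e+17
R_max = 2.185325e+17^0.25 = 21621 m

21621 m


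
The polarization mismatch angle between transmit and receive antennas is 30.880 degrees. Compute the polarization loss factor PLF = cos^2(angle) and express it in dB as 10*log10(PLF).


PLF_linear = cos^2(30.880 deg) = 0.7365830
PLF_dB = 10 * log10(0.7365830) = -1.328 dB

-1.328 dB


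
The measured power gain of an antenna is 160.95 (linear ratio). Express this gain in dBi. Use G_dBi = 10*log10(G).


G_dBi = 10 * log10(160.95) = 22.07 dBi

22.07 dBi


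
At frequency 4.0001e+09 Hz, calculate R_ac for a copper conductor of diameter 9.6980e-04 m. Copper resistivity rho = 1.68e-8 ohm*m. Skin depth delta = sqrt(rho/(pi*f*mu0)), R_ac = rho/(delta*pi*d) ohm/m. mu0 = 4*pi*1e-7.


delta = sqrt(1.68e-8 / (pi * 4.0001e+09 * 4*pi*1e-7)) = 1.031429e-06 m
R_ac = 1.68e-8 / (1.031429e-06 * pi * 9.6980e-04) = 5.346 ohm/m

5.346 ohm/m


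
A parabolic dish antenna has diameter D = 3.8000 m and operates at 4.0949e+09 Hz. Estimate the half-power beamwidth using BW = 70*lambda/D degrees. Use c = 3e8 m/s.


lambda = c / f = 3.0000e+08 / 4.0949e+09 = 0.07326186 m
BW = 70 * 0.07326186 / 3.8000 = 1.350 deg

1.350 deg


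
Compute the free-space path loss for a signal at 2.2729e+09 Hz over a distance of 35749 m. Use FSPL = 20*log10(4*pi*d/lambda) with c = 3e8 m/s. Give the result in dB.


lambda = c / f = 3.0000e+08 / 2.2729e+09 = 0.1319900 m
FSPL = 20 * log10(4*pi*35749/0.1319900) = 130.6 dB

130.6 dB


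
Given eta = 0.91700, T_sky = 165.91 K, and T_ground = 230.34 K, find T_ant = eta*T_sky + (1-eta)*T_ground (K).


T_ant = 0.91700 * 165.91 + (1 - 0.91700) * 230.34 = 171.3 K

171.3 K


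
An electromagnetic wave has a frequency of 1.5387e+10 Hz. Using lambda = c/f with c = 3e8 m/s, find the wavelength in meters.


lambda = c / f = 3.0000e+08 / 1.5387e+10 = 0.01950 m

0.01950 m


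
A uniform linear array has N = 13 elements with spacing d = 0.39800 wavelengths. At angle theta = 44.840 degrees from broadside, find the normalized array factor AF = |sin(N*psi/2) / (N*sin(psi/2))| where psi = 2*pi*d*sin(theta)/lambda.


psi = 2*pi*0.39800*sin(44.840 deg) = 1.763323 rad
AF = |sin(13*1.763323/2) / (13*sin(1.763323/2))| = 0.08904

0.08904


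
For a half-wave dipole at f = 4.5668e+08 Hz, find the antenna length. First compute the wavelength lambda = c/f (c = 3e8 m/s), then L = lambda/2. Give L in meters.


lambda = c / f = 3.0000e+08 / 4.5668e+08 = 0.6569151 m
L = lambda / 2 = 0.6569151 / 2 = 0.3285 m

0.3285 m


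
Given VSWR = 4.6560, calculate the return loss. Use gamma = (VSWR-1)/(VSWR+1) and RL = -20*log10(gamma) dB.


gamma = (4.6560 - 1) / (4.6560 + 1) = 0.6463932
RL = -20 * log10(0.6463932) = 3.790 dB

3.790 dB


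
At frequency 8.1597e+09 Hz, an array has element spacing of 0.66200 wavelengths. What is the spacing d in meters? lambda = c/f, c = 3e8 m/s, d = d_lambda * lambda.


lambda = c / f = 3.0000e+08 / 8.1597e+09 = 0.03676606 m
d = 0.66200 * 0.03676606 = 0.02434 m

0.02434 m


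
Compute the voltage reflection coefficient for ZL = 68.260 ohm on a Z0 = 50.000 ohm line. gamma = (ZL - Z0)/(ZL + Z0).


gamma = (68.260 - 50.000) / (68.260 + 50.000) = 0.1544

0.1544


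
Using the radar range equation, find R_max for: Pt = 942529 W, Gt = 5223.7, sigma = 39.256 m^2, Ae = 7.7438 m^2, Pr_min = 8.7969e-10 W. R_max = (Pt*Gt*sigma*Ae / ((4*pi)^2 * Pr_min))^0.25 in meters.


R^4 = 942529*5223.7*39.256*7.7438 / ((4*pi)^2 * 8.7969e-10) = 1.077417e+19
R_max = 1.077417e+19^0.25 = 57292 m

57292 m


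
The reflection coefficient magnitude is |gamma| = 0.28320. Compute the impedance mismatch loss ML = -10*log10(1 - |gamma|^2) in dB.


ML = -10 * log10(1 - 0.28320^2) = -10 * log10(0.91979776) = 0.3631 dB

0.3631 dB


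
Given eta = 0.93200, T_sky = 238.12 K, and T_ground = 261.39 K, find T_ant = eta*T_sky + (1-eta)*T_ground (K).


T_ant = 0.93200 * 238.12 + (1 - 0.93200) * 261.39 = 239.7 K

239.7 K


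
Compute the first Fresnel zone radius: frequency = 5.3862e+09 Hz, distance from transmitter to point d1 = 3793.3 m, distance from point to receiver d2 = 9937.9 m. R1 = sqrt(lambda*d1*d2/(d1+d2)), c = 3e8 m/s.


lambda = c / f = 3.0000e+08 / 5.3862e+09 = 0.05569789 m
R1 = sqrt(0.05569789 * 3793.3 * 9937.9 / (3793.3 + 9937.9)) = 12.37 m

12.37 m


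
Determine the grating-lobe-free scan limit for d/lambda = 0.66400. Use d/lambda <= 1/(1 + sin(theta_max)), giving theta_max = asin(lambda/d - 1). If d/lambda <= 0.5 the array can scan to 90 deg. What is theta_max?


lambda/d - 1 = 1/0.66400 - 1 = 0.5060241
theta_max = asin(0.5060241) = 30.40 deg

30.40 deg


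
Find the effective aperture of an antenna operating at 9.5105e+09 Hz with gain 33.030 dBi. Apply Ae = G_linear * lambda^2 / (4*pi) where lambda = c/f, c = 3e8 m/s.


lambda = c / f = 3.0000e+08 / 9.5105e+09 = 0.03154408 m
G_linear = 10^(33.030/10) = 2009.093
Ae = G_linear * lambda^2 / (4*pi) = 2009.093 * 0.03154408^2 / (4*pi) = 0.1591 m^2

0.1591 m^2


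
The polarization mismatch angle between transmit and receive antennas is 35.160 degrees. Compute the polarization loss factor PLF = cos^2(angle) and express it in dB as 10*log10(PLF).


PLF_linear = cos^2(35.160 deg) = 0.6683833
PLF_dB = 10 * log10(0.6683833) = -1.750 dB

-1.750 dB


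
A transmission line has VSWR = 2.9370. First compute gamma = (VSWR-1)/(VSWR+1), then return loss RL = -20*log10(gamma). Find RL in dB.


gamma = (2.9370 - 1) / (2.9370 + 1) = 0.4919990
RL = -20 * log10(0.4919990) = 6.161 dB

6.161 dB


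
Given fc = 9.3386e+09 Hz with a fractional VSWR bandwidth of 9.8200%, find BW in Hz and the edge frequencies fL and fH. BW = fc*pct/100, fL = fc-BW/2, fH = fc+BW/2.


BW = 9.3386e+09 * 9.8200/100 = 9.170505e+08 Hz
fL = 9.3386e+09 - 9.170505e+08/2 = 8.880e+09 Hz
fH = 9.3386e+09 + 9.170505e+08/2 = 9.797e+09 Hz

BW=9.171e+08 Hz, fL=8.880e+09 Hz, fH=9.797e+09 Hz


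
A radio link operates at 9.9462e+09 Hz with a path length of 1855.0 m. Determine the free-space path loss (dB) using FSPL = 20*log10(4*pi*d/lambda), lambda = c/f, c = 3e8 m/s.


lambda = c / f = 3.0000e+08 / 9.9462e+09 = 0.03016227 m
FSPL = 20 * log10(4*pi*1855.0/0.03016227) = 117.8 dB

117.8 dB


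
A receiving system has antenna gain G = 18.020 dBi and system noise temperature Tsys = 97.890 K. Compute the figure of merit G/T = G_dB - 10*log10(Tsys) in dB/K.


G/T = 18.020 - 10*log10(97.890) = 18.020 - 19.90738 = -1.887 dB/K

-1.887 dB/K


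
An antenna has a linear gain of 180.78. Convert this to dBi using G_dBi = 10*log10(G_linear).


G_dBi = 10 * log10(180.78) = 22.57 dBi

22.57 dBi


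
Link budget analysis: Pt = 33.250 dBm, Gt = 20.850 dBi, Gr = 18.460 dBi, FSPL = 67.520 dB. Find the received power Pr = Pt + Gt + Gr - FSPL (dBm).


Pr = 33.250 + 20.850 + 18.460 - 67.520 = 5.04 dBm

5.04 dBm


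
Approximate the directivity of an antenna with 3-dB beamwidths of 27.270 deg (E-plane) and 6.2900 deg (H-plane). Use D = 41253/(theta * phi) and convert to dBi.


D_linear = 41253 / (27.270 * 6.2900) = 240.5026
D_dBi = 10 * log10(240.5026) = 23.81 dBi

23.81 dBi


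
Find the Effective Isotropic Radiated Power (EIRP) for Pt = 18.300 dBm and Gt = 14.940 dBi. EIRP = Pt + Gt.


EIRP = Pt + Gt = 18.300 + 14.940 = 33.24 dBm

33.24 dBm


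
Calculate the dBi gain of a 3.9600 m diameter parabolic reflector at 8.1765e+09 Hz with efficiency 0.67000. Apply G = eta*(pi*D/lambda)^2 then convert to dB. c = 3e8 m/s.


lambda = c / f = 3.0000e+08 / 8.1765e+09 = 0.03669052 m
G_linear = 0.67000 * (pi * 3.9600 / 0.03669052)^2 = 77029.52
G_dBi = 10 * log10(77029.52) = 48.87 dBi

48.87 dBi


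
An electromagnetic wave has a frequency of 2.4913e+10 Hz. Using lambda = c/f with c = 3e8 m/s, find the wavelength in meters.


lambda = c / f = 3.0000e+08 / 2.4913e+10 = 0.01204 m

0.01204 m


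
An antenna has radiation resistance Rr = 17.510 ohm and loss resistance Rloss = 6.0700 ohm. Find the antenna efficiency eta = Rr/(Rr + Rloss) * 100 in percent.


eta = 17.510 / (17.510 + 6.0700) * 100 = 74.26%

74.26%
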